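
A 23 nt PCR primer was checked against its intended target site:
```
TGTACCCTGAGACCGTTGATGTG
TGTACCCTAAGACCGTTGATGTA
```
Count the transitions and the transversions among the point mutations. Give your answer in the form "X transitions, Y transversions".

2 transitions, 0 transversions

Mismatches (1-based):
base 9: G→A (purine→purine, transition)
base 23: G→A (purine→purine, transition)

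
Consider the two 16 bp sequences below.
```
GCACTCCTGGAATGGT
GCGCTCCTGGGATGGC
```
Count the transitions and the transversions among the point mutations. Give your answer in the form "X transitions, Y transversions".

3 transitions, 0 transversions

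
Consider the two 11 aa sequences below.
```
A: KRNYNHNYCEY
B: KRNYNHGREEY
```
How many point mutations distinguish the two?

The sequences differ at residues 7, 8, 9 (1-based) — 3 in total.

3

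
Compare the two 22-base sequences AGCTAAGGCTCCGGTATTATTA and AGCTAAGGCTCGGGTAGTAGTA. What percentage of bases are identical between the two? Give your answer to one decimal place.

Mismatches at positions 12, 17, 20 (1-based): 3 of 22.
Identical positions: 19/22 = 86.36% → 86.4%.

86.4%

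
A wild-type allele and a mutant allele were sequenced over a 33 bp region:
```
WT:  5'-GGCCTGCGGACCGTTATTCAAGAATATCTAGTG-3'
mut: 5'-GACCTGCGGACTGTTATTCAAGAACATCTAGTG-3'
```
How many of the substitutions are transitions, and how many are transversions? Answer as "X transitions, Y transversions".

3 transitions, 0 transversions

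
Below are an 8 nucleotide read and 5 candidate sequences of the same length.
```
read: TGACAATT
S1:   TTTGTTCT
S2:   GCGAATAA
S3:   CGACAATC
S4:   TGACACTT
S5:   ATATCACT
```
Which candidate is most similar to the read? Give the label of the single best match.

S4

S1 differs at 6 positions; S2 differs at 7 positions; S3 differs at 2 positions; S4 differs at 1 position; S5 differs at 5 positions. The closest is S4.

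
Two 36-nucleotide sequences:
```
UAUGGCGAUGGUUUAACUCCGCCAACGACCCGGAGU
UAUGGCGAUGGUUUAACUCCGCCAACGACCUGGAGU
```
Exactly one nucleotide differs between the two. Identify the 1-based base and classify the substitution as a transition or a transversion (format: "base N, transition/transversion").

Base 31 changes C→U. C is a pyrimidine and U is a pyrimidine, so this is a transition.

base 31, transition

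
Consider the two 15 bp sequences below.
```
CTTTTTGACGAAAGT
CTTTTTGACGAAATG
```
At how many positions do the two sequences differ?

Comparing position by position, 2 positions differ: 14 (G/T), 15 (T/G).

2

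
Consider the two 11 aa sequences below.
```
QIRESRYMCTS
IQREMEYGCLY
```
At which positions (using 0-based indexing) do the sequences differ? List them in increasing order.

Differences at position 0 (Q→I), position 1 (I→Q), position 4 (S→M), position 5 (R→E), position 7 (M→G), position 9 (T→L), position 10 (S→Y).

0, 1, 4, 5, 7, 9, 10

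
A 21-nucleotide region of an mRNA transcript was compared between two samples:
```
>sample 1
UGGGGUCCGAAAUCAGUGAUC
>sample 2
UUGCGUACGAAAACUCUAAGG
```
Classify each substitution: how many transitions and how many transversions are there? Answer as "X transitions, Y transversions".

1 transition, 8 transversions

Transitions (purine↔purine or pyrimidine↔pyrimidine): 18 G→A.
Transversions (purine↔pyrimidine): 2 G→U, 4 G→C, 7 C→A, 13 U→A, 15 A→U, 16 G→C, 20 U→G, 21 C→G.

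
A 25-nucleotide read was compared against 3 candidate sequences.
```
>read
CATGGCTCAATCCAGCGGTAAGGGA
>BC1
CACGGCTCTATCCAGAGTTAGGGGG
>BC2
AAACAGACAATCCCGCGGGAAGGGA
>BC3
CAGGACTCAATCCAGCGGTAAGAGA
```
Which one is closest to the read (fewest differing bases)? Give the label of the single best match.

BC3

Hamming distances to read — BC1: 6; BC2: 8; BC3: 3.
Smallest is BC3 with 3 mismatches.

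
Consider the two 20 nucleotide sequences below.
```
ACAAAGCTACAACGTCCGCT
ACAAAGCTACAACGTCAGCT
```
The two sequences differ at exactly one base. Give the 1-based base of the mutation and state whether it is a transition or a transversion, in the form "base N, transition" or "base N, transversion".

Base 17 changes C→A. C is a pyrimidine and A is a purine, so this is a transversion.

base 17, transversion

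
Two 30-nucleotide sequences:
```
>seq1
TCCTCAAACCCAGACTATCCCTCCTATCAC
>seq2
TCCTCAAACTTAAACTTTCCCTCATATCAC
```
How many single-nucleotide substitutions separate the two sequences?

5

Comparing position by position, 5 sites differ: 10 (C/T), 11 (C/T), 13 (G/A), 17 (A/T), 24 (C/A).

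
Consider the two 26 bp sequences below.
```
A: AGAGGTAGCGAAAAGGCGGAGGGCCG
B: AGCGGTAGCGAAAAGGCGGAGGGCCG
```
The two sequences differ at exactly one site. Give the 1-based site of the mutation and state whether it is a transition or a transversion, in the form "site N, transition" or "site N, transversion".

Site 3 changes A→C. A is a purine and C is a pyrimidine, so this is a transversion.

site 3, transversion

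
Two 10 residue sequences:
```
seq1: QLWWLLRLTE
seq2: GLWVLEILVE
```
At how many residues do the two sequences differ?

5

Comparing position by position, 5 residues differ: 1 (Q/G), 4 (W/V), 6 (L/E), 7 (R/I), 9 (T/V).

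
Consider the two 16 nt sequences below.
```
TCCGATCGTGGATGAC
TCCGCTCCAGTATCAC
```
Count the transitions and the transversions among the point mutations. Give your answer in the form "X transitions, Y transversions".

0 transitions, 5 transversions

Mismatches (1-based):
base 5: A→C (purine→pyrimidine, transversion)
base 8: G→C (purine→pyrimidine, transversion)
base 9: T→A (pyrimidine→purine, transversion)
base 11: G→T (purine→pyrimidine, transversion)
base 14: G→C (purine→pyrimidine, transversion)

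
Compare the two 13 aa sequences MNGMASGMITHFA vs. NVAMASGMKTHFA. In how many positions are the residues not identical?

4

Mismatches (1-based): position 1: M→N; position 2: N→V; position 3: G→A; position 9: I→K.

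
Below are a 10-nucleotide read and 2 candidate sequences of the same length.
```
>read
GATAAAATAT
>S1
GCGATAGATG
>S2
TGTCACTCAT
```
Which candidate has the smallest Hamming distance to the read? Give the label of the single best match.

S2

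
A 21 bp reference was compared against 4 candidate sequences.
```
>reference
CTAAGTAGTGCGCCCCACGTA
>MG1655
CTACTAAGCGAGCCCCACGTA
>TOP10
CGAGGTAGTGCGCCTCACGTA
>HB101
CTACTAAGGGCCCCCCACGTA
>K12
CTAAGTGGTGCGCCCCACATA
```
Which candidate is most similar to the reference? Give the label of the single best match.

K12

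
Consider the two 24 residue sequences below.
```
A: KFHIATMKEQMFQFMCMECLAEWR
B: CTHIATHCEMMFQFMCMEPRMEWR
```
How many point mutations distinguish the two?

8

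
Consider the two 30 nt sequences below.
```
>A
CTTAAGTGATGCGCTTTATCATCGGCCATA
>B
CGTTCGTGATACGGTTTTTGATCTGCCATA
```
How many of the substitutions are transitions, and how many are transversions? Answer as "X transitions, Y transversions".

1 transition, 7 transversions

Transitions (purine↔purine or pyrimidine↔pyrimidine): 11 G→A.
Transversions (purine↔pyrimidine): 2 T→G, 4 A→T, 5 A→C, 14 C→G, 18 A→T, 20 C→G, 24 G→T.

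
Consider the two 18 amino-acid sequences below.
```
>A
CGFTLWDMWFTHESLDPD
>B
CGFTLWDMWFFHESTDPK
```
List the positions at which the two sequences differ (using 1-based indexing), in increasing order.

Differences at position 11 (T→F), position 15 (L→T), position 18 (D→K).

11, 15, 18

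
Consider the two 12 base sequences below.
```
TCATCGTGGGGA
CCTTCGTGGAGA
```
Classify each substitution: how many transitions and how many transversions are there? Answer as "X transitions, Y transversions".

Transitions (purine↔purine or pyrimidine↔pyrimidine): 1 T→C, 10 G→A.
Transversions (purine↔pyrimidine): 3 A→T.

2 transitions, 1 transversion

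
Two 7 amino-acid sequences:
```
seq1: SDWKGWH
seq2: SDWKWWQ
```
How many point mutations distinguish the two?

2

Mismatches (1-based): position 5: G→W; position 7: H→Q.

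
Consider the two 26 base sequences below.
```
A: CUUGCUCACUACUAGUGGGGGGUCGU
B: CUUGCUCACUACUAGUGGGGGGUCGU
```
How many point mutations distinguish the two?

The two sequences are identical at every position.

0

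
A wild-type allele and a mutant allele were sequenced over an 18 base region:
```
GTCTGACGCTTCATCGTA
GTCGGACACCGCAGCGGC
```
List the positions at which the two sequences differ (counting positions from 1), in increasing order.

4, 8, 10, 11, 14, 17, 18

Differences at position 4 (T→G), position 8 (G→A), position 10 (T→C), position 11 (T→G), position 14 (T→G), position 17 (T→G), position 18 (A→C).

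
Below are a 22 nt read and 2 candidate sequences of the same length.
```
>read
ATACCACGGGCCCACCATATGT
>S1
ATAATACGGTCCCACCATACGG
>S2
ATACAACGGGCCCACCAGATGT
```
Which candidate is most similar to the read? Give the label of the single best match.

Hamming distances to read — S1: 5; S2: 2.
Smallest is S2 with 2 mismatches.

S2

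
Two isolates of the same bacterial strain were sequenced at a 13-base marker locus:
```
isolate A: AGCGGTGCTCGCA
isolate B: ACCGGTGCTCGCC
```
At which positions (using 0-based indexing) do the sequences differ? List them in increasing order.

1, 12

Scanning 0-based: 1: G/C; 12: A/C.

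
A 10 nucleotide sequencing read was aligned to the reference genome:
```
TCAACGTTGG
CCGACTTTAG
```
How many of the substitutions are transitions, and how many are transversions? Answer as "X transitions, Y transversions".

Transitions (purine↔purine or pyrimidine↔pyrimidine): 1 T→C, 3 A→G, 9 G→A.
Transversions (purine↔pyrimidine): 6 G→T.

3 transitions, 1 transversion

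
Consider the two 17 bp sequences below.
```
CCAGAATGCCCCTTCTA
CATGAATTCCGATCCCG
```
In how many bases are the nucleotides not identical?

Comparing position by position, 8 bases differ: 2 (C/A), 3 (A/T), 8 (G/T), 11 (C/G), 12 (C/A), 14 (T/C), 16 (T/C), 17 (A/G).

8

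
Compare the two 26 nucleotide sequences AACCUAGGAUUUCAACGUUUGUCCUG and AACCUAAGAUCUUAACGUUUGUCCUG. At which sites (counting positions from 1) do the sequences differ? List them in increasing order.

7, 11, 13

Scanning 1-based: 7: G/A; 11: U/C; 13: C/U.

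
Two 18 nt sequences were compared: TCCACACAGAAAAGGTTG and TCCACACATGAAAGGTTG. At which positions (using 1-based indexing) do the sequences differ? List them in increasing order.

Differences at position 9 (G→T), position 10 (A→G).

9, 10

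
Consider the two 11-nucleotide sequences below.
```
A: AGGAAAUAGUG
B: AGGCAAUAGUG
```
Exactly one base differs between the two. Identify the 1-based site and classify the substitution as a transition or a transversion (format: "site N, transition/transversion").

Site 4 changes A→C. A is a purine and C is a pyrimidine, so this is a transversion.

site 4, transversion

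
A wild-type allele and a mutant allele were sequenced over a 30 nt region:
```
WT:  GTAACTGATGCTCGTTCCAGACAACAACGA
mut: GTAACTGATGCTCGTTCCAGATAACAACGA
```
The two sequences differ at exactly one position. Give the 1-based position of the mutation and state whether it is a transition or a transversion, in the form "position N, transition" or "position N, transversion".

The sequences differ only at position 22: C→T (pyrimidine→pyrimidine), a transition.

position 22, transition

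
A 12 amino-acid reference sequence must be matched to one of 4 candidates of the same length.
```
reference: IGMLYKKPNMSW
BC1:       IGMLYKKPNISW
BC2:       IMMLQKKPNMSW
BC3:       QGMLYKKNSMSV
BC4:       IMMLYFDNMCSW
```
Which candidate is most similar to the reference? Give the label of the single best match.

BC1

BC1 differs at 1 position; BC2 differs at 2 positions; BC3 differs at 4 positions; BC4 differs at 6 positions. The closest is BC1.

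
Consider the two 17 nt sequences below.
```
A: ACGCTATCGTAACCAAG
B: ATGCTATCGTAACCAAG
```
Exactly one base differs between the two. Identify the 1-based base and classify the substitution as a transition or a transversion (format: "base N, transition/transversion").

base 2, transition

Base 2 changes C→T. C is a pyrimidine and T is a pyrimidine, so this is a transition.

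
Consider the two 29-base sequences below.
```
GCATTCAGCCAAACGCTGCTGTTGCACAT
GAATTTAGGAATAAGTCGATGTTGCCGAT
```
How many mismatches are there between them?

The sequences differ at bases 2, 6, 9, 10, 12, 14, 16, 17, 19, 26, 27 (1-based) — 11 in total.

11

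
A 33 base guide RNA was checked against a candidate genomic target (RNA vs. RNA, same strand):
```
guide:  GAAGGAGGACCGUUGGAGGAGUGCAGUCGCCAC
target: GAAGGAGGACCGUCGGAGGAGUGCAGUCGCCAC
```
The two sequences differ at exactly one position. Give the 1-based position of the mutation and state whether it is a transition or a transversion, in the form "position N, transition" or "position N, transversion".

position 14, transition

Position 14 changes U→C. U is a pyrimidine and C is a pyrimidine, so this is a transition.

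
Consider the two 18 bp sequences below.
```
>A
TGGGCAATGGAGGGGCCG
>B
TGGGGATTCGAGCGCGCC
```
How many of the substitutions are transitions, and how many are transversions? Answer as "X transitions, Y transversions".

Mismatches (1-based):
site 5: C→G (pyrimidine→purine, transversion)
site 7: A→T (purine→pyrimidine, transversion)
site 9: G→C (purine→pyrimidine, transversion)
site 13: G→C (purine→pyrimidine, transversion)
site 15: G→C (purine→pyrimidine, transversion)
site 16: C→G (pyrimidine→purine, transversion)
site 18: G→C (purine→pyrimidine, transversion)

0 transitions, 7 transversions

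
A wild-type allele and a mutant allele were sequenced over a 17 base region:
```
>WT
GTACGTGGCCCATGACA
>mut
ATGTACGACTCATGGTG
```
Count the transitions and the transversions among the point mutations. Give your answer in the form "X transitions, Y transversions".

Mismatches (1-based):
position 1: G→A (purine→purine, transition)
position 3: A→G (purine→purine, transition)
position 4: C→T (pyrimidine→pyrimidine, transition)
position 5: G→A (purine→purine, transition)
position 6: T→C (pyrimidine→pyrimidine, transition)
position 8: G→A (purine→purine, transition)
position 10: C→T (pyrimidine→pyrimidine, transition)
position 15: A→G (purine→purine, transition)
position 16: C→T (pyrimidine→pyrimidine, transition)
position 17: A→G (purine→purine, transition)

10 transitions, 0 transversions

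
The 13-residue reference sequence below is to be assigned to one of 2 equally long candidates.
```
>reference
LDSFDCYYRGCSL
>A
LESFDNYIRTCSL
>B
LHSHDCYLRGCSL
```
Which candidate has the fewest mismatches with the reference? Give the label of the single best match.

Hamming distances to reference — A: 4; B: 3.
Smallest is B with 3 mismatches.

B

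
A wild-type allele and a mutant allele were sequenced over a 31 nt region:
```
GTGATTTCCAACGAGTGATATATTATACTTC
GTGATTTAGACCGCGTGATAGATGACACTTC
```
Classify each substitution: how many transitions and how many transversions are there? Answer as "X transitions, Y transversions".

1 transition, 6 transversions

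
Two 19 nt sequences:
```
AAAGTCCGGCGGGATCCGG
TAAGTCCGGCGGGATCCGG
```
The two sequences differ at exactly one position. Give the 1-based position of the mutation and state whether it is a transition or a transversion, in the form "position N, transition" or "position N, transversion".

position 1, transversion

Position 1 changes A→T. A is a purine and T is a pyrimidine, so this is a transversion.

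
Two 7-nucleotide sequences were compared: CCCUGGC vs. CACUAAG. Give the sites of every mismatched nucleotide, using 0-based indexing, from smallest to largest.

Differences at site 1 (C→A), site 4 (G→A), site 5 (G→A), site 6 (C→G).

1, 4, 5, 6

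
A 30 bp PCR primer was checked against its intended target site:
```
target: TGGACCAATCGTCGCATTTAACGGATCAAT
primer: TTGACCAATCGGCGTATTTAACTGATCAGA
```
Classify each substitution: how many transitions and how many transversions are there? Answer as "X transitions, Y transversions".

Transitions (purine↔purine or pyrimidine↔pyrimidine): 15 C→T, 29 A→G.
Transversions (purine↔pyrimidine): 2 G→T, 12 T→G, 23 G→T, 30 T→A.

2 transitions, 4 transversions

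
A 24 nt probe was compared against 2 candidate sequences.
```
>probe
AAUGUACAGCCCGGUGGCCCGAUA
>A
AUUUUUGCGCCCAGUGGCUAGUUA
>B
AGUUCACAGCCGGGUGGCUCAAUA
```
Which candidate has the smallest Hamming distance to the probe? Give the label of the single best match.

B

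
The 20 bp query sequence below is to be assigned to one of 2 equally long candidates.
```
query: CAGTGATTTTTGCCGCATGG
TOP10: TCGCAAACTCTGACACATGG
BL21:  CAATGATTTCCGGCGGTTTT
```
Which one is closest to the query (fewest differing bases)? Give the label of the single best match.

BL21

Hamming distances to query — TOP10: 9; BL21: 8.
Smallest is BL21 with 8 mismatches.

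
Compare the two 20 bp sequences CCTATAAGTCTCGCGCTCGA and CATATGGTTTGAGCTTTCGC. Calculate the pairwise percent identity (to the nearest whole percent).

10 positions differ (2, 6, 7, 8, 10, 11, 12, 15, 16, 20), so 10 of 20 match: 10/20 = 50%.

50%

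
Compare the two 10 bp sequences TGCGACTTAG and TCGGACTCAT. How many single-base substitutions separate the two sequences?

4

Comparing position by position, 4 positions differ: 2 (G/C), 3 (C/G), 8 (T/C), 10 (G/T).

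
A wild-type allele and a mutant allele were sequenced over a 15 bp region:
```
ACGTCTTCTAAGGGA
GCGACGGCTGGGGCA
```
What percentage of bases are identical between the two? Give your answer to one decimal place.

Mismatches at positions 1, 4, 6, 7, 10, 11, 14 (1-based): 7 of 15.
Identical positions: 8/15 = 53.33% → 53.3%.

53.3%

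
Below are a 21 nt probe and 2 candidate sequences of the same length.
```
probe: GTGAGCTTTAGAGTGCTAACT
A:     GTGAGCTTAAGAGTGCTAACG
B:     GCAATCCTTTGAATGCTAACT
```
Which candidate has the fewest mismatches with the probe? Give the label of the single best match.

Hamming distances to probe — A: 2; B: 6.
Smallest is A with 2 mismatches.

A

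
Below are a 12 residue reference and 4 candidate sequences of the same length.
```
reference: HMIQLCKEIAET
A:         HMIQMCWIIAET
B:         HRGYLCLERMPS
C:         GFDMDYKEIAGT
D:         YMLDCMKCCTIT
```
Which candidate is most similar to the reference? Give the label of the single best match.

A differs at 3 positions; B differs at 8 positions; C differs at 7 positions; D differs at 9 positions. The closest is A.

A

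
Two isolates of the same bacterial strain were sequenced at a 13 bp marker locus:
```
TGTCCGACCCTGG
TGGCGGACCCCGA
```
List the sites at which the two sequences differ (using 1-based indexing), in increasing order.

3, 5, 11, 13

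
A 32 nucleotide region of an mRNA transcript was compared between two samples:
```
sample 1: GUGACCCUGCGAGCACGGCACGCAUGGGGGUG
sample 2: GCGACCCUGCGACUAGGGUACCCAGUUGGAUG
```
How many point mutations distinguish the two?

10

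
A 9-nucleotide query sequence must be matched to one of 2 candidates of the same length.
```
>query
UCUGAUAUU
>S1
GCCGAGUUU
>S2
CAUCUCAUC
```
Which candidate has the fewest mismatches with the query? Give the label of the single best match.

S1

Hamming distances to query — S1: 4; S2: 6.
Smallest is S1 with 4 mismatches.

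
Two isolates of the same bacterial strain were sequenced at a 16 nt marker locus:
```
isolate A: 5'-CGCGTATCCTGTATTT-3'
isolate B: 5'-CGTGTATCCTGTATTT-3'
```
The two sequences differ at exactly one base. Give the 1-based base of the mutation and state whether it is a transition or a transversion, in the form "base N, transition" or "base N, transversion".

base 3, transition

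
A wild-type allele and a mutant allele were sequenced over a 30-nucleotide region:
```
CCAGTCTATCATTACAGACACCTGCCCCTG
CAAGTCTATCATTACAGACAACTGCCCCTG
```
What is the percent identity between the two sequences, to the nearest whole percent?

2 positions differ (2, 21), so 28 of 30 match: 28/30 = 93.33%.

93%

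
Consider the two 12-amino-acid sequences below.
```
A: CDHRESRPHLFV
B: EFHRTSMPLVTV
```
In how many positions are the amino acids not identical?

7

The sequences differ at positions 1, 2, 5, 7, 9, 10, 11 (1-based) — 7 in total.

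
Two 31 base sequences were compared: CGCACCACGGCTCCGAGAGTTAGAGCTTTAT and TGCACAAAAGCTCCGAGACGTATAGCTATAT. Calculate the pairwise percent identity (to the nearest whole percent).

74%

Mismatches at positions 1, 6, 8, 9, 19, 20, 23, 28 (1-based): 8 of 31.
Identical positions: 23/31 = 74.19% → 74%.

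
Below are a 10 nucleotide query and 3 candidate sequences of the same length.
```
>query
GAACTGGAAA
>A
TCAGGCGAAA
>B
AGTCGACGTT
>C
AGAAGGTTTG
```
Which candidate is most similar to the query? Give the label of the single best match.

A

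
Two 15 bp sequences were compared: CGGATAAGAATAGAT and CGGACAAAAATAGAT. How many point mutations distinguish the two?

Mismatches (1-based): base 5: T→C; base 8: G→A.

2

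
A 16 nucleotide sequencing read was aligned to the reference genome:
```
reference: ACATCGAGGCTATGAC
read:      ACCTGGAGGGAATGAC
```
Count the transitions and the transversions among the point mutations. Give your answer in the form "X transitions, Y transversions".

0 transitions, 4 transversions

Mismatches (1-based):
base 3: A→C (purine→pyrimidine, transversion)
base 5: C→G (pyrimidine→purine, transversion)
base 10: C→G (pyrimidine→purine, transversion)
base 11: T→A (pyrimidine→purine, transversion)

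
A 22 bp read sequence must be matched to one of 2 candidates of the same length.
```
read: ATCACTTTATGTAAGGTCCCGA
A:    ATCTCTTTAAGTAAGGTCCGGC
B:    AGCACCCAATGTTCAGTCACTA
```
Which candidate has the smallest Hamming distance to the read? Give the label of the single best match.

A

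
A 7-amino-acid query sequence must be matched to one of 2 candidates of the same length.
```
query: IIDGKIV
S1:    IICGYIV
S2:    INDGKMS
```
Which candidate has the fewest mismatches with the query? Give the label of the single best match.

Hamming distances to query — S1: 2; S2: 3.
Smallest is S1 with 2 mismatches.

S1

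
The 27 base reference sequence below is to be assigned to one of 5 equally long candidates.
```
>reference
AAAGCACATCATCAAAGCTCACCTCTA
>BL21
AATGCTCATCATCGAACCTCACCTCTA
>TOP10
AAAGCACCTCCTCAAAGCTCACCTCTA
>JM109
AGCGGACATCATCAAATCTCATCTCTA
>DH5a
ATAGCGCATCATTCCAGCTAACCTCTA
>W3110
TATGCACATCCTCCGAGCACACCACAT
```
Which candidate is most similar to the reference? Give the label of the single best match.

BL21 differs at 4 bases; TOP10 differs at 2 bases; JM109 differs at 5 bases; DH5a differs at 6 bases; W3110 differs at 9 bases. The closest is TOP10.

TOP10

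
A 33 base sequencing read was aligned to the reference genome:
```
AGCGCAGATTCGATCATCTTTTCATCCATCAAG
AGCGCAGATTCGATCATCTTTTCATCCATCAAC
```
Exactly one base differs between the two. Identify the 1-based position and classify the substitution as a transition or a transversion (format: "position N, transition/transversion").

position 33, transversion

The sequences differ only at position 33: G→C (purine→pyrimidine), a transversion.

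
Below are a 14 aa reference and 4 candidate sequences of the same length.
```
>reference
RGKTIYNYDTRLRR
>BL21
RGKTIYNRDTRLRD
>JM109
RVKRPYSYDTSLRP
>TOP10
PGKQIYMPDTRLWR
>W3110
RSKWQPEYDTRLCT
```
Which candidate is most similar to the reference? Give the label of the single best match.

BL21 differs at 2 positions; JM109 differs at 6 positions; TOP10 differs at 5 positions; W3110 differs at 7 positions. The closest is BL21.

BL21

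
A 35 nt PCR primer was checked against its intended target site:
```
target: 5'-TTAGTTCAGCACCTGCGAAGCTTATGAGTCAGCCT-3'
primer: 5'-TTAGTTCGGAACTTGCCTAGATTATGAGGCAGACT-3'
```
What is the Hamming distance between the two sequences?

The sequences differ at bases 8, 10, 13, 17, 18, 21, 29, 33 (1-based) — 8 in total.

8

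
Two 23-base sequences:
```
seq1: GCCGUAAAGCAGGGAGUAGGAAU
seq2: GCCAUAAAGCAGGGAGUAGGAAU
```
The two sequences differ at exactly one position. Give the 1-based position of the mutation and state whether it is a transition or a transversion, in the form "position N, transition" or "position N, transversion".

The sequences differ only at position 4: G→A (purine→purine), a transition.

position 4, transition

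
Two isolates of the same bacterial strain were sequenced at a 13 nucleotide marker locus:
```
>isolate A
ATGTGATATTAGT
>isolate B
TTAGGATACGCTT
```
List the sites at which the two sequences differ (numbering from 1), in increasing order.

Scanning 1-based: 1: A/T; 3: G/A; 4: T/G; 9: T/C; 10: T/G; 11: A/C; 12: G/T.

1, 3, 4, 9, 10, 11, 12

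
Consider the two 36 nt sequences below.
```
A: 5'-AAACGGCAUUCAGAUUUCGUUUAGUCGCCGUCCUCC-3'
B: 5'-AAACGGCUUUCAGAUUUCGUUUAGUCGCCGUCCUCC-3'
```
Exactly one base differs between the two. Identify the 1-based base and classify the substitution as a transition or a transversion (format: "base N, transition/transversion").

The sequences differ only at base 8: A→U (purine→pyrimidine), a transversion.

base 8, transversion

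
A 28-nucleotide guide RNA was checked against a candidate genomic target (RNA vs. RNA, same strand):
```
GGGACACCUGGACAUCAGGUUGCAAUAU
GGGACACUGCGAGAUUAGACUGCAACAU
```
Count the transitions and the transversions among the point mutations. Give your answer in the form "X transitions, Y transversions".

5 transitions, 3 transversions

Transitions (purine↔purine or pyrimidine↔pyrimidine): 8 C→U, 16 C→U, 19 G→A, 20 U→C, 26 U→C.
Transversions (purine↔pyrimidine): 9 U→G, 10 G→C, 13 C→G.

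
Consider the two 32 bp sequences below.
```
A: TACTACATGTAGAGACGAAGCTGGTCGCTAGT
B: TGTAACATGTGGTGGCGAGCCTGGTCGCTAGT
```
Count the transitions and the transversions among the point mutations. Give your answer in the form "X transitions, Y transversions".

5 transitions, 3 transversions

Mismatches (1-based):
base 2: A→G (purine→purine, transition)
base 3: C→T (pyrimidine→pyrimidine, transition)
base 4: T→A (pyrimidine→purine, transversion)
base 11: A→G (purine→purine, transition)
base 13: A→T (purine→pyrimidine, transversion)
base 15: A→G (purine→purine, transition)
base 19: A→G (purine→purine, transition)
base 20: G→C (purine→pyrimidine, transversion)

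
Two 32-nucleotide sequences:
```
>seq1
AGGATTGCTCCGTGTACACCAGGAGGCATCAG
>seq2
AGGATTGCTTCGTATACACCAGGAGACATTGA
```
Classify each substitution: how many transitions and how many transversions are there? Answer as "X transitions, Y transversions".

6 transitions, 0 transversions

Transitions (purine↔purine or pyrimidine↔pyrimidine): 10 C→T, 14 G→A, 26 G→A, 30 C→T, 31 A→G, 32 G→A.
Transversions (purine↔pyrimidine): none.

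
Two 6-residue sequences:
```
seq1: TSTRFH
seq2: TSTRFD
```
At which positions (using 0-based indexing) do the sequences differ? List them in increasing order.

Differences at position 5 (H→D).

5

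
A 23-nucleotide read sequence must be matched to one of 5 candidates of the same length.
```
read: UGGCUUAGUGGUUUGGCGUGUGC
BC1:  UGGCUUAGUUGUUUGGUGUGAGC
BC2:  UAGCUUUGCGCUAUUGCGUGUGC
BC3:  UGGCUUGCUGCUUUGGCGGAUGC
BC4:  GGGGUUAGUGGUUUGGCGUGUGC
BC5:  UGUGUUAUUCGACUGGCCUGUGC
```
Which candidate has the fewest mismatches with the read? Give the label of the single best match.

BC4

BC1 differs at 3 sites; BC2 differs at 6 sites; BC3 differs at 5 sites; BC4 differs at 2 sites; BC5 differs at 7 sites. The closest is BC4.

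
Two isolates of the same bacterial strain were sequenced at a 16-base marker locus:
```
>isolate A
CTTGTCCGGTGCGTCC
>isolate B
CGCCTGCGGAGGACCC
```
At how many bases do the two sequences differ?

8

The sequences differ at bases 2, 3, 4, 6, 10, 12, 13, 14 (1-based) — 8 in total.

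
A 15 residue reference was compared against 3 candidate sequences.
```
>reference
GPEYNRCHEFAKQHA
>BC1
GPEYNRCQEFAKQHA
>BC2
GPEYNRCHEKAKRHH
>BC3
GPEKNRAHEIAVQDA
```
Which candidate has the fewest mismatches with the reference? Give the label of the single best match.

Hamming distances to reference — BC1: 1; BC2: 3; BC3: 5.
Smallest is BC1 with 1 mismatch.

BC1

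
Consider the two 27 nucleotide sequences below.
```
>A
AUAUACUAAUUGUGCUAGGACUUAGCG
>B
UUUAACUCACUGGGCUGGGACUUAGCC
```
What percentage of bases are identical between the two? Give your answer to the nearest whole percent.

8 positions differ (1, 3, 4, 8, 10, 13, 17, 27), so 19 of 27 match: 19/27 = 70.37%.

70%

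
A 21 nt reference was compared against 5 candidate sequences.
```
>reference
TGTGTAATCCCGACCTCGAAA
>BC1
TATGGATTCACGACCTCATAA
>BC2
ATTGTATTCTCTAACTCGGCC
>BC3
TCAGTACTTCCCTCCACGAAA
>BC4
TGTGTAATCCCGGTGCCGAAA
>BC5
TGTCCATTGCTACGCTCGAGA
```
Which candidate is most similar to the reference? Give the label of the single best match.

BC4

BC1 differs at 6 bases; BC2 differs at 9 bases; BC3 differs at 7 bases; BC4 differs at 4 bases; BC5 differs at 9 bases. The closest is BC4.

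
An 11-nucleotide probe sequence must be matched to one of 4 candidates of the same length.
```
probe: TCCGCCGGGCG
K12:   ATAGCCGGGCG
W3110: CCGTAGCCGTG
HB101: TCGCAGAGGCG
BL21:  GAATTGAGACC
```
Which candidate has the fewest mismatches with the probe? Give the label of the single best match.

K12

K12 differs at 3 positions; W3110 differs at 8 positions; HB101 differs at 5 positions; BL21 differs at 9 positions. The closest is K12.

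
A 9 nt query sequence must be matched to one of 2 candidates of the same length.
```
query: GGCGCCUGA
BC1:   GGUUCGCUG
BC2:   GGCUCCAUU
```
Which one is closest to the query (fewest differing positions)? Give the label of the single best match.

BC2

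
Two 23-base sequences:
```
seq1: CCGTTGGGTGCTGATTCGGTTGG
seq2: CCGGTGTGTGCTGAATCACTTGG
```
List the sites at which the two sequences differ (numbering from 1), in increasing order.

Differences at site 4 (T→G), site 7 (G→T), site 15 (T→A), site 18 (G→A), site 19 (G→C).

4, 7, 15, 18, 19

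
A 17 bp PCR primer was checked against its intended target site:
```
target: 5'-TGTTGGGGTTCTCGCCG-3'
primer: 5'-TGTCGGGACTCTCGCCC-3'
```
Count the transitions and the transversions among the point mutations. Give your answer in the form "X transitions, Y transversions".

Transitions (purine↔purine or pyrimidine↔pyrimidine): 4 T→C, 8 G→A, 9 T→C.
Transversions (purine↔pyrimidine): 17 G→C.

3 transitions, 1 transversion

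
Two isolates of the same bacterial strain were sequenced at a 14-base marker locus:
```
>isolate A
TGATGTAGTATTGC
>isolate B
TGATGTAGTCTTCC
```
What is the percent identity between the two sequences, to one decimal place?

Mismatches at positions 10, 13 (1-based): 2 of 14.
Identical positions: 12/14 = 85.71% → 85.7%.

85.7%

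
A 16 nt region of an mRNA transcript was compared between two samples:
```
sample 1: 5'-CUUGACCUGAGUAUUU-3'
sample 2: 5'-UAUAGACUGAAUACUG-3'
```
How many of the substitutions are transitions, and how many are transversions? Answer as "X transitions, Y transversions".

Transitions (purine↔purine or pyrimidine↔pyrimidine): 1 C→U, 4 G→A, 5 A→G, 11 G→A, 14 U→C.
Transversions (purine↔pyrimidine): 2 U→A, 6 C→A, 16 U→G.

5 transitions, 3 transversions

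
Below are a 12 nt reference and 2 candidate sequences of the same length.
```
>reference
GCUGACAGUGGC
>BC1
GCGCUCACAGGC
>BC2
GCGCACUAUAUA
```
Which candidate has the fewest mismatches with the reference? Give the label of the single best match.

BC1 differs at 5 bases; BC2 differs at 7 bases. The closest is BC1.

BC1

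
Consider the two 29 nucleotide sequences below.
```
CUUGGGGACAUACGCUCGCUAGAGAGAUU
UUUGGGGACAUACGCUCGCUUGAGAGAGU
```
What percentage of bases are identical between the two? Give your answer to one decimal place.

89.7%

3 positions differ (1, 21, 28), so 26 of 29 match: 26/29 = 89.66%.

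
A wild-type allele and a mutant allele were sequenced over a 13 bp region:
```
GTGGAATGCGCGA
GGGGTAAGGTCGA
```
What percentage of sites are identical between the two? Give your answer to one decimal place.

61.5%

5 positions differ (2, 5, 7, 9, 10), so 8 of 13 match: 8/13 = 61.54%.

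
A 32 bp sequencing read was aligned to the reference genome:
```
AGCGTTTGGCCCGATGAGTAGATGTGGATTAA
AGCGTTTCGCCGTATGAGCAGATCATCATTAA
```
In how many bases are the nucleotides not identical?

8

Comparing position by position, 8 bases differ: 8 (G/C), 12 (C/G), 13 (G/T), 19 (T/C), 24 (G/C), 25 (T/A), 26 (G/T), 27 (G/C).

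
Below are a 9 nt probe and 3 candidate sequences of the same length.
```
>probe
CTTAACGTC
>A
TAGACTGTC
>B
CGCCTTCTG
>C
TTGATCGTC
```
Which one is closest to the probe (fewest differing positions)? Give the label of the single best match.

C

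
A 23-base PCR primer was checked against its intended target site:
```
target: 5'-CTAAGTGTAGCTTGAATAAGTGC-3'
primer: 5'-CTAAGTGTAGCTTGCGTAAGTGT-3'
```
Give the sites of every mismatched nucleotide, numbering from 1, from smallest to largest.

Differences at site 15 (A→C), site 16 (A→G), site 23 (C→T).

15, 16, 23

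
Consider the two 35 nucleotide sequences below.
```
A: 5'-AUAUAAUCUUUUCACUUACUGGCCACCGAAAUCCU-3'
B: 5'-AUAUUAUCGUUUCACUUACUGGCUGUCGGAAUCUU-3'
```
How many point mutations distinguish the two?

Comparing position by position, 7 sites differ: 5 (A/U), 9 (U/G), 24 (C/U), 25 (A/G), 26 (C/U), 29 (A/G), 34 (C/U).

7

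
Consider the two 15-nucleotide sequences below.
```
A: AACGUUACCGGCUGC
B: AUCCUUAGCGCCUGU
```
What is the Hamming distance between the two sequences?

Mismatches (1-based): site 2: A→U; site 4: G→C; site 8: C→G; site 11: G→C; site 15: C→U.

5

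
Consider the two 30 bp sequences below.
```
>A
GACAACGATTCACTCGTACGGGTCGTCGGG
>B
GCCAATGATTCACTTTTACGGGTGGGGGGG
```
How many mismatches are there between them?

Mismatches (1-based): site 2: A→C; site 6: C→T; site 15: C→T; site 16: G→T; site 24: C→G; site 26: T→G; site 27: C→G.

7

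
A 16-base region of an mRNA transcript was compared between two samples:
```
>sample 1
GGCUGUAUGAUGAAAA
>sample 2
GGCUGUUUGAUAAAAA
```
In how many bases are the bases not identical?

2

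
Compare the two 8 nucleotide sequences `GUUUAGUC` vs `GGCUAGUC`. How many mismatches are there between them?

2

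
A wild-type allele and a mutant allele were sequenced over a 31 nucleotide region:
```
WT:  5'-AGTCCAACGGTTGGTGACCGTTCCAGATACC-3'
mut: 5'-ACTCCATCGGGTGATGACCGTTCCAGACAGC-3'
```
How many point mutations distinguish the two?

Comparing position by position, 6 positions differ: 2 (G/C), 7 (A/T), 11 (T/G), 14 (G/A), 28 (T/C), 30 (C/G).

6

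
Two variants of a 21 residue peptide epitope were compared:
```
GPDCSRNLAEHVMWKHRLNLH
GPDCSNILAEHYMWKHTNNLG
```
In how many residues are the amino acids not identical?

6

Mismatches (1-based): residue 6: R→N; residue 7: N→I; residue 12: V→Y; residue 17: R→T; residue 18: L→N; residue 21: H→G.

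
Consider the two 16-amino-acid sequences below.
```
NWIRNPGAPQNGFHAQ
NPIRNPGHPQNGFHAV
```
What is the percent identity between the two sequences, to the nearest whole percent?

81%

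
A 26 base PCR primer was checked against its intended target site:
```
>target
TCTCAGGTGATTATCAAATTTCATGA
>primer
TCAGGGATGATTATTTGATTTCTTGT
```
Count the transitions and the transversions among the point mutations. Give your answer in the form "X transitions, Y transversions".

4 transitions, 5 transversions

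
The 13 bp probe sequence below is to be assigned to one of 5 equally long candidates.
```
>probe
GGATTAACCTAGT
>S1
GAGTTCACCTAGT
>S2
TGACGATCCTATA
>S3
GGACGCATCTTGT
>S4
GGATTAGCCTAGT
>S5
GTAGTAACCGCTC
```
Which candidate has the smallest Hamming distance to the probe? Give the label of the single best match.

S4

Hamming distances to probe — S1: 3; S2: 6; S3: 5; S4: 1; S5: 6.
Smallest is S4 with 1 mismatch.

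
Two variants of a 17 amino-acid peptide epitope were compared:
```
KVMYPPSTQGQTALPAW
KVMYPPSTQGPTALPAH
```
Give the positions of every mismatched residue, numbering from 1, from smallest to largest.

11, 17

Differences at position 11 (Q→P), position 17 (W→H).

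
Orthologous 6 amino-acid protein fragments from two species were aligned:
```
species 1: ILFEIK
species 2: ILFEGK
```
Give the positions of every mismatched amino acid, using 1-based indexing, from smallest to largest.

Scanning 1-based: 5: I/G.

5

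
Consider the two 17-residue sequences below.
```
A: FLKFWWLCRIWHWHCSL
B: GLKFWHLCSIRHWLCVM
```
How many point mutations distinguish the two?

7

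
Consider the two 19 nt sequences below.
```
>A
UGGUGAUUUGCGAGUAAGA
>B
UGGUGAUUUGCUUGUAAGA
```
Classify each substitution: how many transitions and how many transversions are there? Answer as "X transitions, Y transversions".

0 transitions, 2 transversions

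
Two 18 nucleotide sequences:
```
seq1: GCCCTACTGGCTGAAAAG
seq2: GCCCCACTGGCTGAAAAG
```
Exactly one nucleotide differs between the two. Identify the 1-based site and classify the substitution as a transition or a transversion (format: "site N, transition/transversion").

site 5, transition

Site 5 changes T→C. T is a pyrimidine and C is a pyrimidine, so this is a transition.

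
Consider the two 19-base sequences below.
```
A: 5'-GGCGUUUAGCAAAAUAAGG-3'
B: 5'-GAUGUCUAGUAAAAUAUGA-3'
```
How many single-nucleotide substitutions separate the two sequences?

The sequences differ at bases 2, 3, 6, 10, 17, 19 (1-based) — 6 in total.

6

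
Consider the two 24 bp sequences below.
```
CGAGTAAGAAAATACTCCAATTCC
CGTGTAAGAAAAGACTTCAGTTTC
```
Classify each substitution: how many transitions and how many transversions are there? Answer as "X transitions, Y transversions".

Transitions (purine↔purine or pyrimidine↔pyrimidine): 17 C→T, 20 A→G, 23 C→T.
Transversions (purine↔pyrimidine): 3 A→T, 13 T→G.

3 transitions, 2 transversions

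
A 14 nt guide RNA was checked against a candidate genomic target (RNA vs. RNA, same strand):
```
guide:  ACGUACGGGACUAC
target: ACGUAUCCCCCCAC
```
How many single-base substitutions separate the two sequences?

Mismatches (1-based): base 6: C→U; base 7: G→C; base 8: G→C; base 9: G→C; base 10: A→C; base 12: U→C.

6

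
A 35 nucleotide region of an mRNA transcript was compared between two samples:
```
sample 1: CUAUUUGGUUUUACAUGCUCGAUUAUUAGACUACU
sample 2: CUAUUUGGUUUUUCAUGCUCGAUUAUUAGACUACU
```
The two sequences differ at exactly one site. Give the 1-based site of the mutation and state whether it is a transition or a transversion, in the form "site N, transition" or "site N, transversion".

site 13, transversion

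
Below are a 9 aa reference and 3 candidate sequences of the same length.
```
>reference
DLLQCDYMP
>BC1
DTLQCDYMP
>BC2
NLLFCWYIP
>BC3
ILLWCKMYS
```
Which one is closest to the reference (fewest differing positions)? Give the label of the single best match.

BC1

Hamming distances to reference — BC1: 1; BC2: 4; BC3: 6.
Smallest is BC1 with 1 mismatch.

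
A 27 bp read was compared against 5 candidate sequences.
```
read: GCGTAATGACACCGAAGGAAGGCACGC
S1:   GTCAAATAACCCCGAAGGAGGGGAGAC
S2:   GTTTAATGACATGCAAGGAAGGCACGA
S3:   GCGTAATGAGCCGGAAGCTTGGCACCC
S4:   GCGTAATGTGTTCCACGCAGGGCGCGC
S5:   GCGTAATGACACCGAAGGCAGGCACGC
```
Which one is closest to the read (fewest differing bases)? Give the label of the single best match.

Hamming distances to read — S1: 9; S2: 6; S3: 7; S4: 9; S5: 1.
Smallest is S5 with 1 mismatch.

S5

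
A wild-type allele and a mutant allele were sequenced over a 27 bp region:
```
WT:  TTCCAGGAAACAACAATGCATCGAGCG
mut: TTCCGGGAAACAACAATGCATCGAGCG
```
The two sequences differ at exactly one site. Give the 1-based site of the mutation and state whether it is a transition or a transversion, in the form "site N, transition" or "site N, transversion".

The sequences differ only at site 5: A→G (purine→purine), a transition.

site 5, transition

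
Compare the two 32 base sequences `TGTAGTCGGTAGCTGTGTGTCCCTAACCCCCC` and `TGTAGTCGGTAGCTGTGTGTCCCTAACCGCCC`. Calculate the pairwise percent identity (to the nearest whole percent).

Mismatch at position 29 (1-based): 1 of 32.
Identical positions: 31/32 = 96.88% → 97%.

97%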